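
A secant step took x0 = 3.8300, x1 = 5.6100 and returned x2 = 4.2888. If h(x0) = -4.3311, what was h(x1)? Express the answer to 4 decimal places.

12.4722

The secant line through (3.8300, -4.3311) and (5.6100, h(x1)) crosses zero at x2 = 4.2888.
So (3.8300, -4.3311), (5.6100, h(x1)), (4.2888, 0) are collinear:
h(x1) = -4.3311 · (5.6100 − 4.2888) / (3.8300 − 4.2888) = -4.3311 · (1.321200)/(-0.458800) = 12.472209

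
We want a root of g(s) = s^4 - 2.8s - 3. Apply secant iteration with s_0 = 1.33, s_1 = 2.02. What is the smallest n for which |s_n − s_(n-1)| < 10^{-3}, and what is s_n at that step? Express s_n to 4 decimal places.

g(1.33) = -3.594993, g(2.02) = 7.993664
s_2 = 2.020000 − 7.993664·(0.690000)/(11.588657) = 1.544049;  |Δ| = 0.475951
g(1.544049) = -1.639460
s_3 = 1.544049 − (-1.639460)·(-0.475951)/(-9.633124) = 1.625051;  |Δ| = 0.081002
g(1.625051) = -0.576362
s_4 = 1.625051 − (-0.576362)·(0.081002)/(1.063098) = 1.668967;  |Δ| = 0.043915
g(1.668967) = 0.085626
s_5 = 1.668967 − 0.085626·(0.043915)/(0.661988) = 1.663286;  |Δ| = 0.005680
g(1.663286) = -0.003558
s_6 = 1.663286 − (-0.003558)·(-0.005680)/(-0.089184) = 1.663513;  |Δ| = 0.000227
|s_6 − s_5| = 0.000227 < 10^{-3}

n = 6, s_n = 1.6635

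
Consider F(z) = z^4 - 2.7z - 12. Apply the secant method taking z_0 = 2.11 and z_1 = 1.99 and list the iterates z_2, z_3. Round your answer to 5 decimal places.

2.04318, 2.04615

F(2.11) = 2.1241944, F(1.99) = -1.6906080
z_2 = 1.9900000 − (-1.6906080)·(1.9900000 − 2.1100000) / (-1.6906080 − 2.1241944) = 1.9900000 − (0.2028730)/(-3.8148024) = 2.0431805
F(2.0431805) = -0.0894156
z_3 = 2.0431805 − (-0.0894156)·(2.0431805 − 1.9900000) / (-0.0894156 − (-1.6906080)) = 2.0431805 − (-0.0047552)/(1.6011924) = 2.0461502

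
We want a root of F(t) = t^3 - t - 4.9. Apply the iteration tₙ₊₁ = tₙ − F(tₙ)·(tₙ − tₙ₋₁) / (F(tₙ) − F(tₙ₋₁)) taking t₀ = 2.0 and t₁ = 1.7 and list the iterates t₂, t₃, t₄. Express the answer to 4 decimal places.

F(2.0) = 1.100000, F(1.7) = -1.687000
t₂ = 1.700000 − (-1.687000)·(1.700000 − 2.000000) / (-1.687000 − 1.100000) = 1.700000 − (0.506100)/(-2.787000) = 1.881593
F(1.881593) = -0.120015
t₃ = 1.881593 − (-0.120015)·(1.881593 − 1.700000) / (-0.120015 − (-1.687000)) = 1.881593 − (-0.021794)/(1.566985) = 1.895501
F(1.895501) = 0.014893
t₄ = 1.895501 − 0.014893·(1.895501 − 1.881593) / (0.014893 − (-0.120015)) = 1.895501 − (0.000207)/(0.134907) = 1.893966

1.8816, 1.8955, 1.8940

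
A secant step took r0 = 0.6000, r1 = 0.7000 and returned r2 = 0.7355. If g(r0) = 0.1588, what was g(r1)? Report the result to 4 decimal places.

The secant line through (0.6000, 0.1588) and (0.7000, g(r1)) crosses zero at r2 = 0.7355.
So (0.6000, 0.1588), (0.7000, g(r1)), (0.7355, 0) are collinear:
g(r1) = 0.1588 · (0.7000 − 0.7355) / (0.6000 − 0.7355) = 0.1588 · (-0.035500)/(-0.135500) = 0.041604

0.0416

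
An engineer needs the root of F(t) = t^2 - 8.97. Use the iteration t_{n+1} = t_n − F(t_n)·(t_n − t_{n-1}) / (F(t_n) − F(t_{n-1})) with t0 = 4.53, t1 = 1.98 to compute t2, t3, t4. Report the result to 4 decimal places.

F(4.53) = 11.550900, F(1.98) = -5.049600
t2 = 1.980000 − (-5.049600)·(1.980000 − 4.530000) / (-5.049600 − 11.550900) = 1.980000 − (12.876480)/(-16.600500) = 2.755668
F(2.755668) = -1.376293
t3 = 2.755668 − (-1.376293)·(2.755668 − 1.980000) / (-1.376293 − (-5.049600)) = 2.755668 − (-1.067547)/(3.673307) = 3.046291
F(3.046291) = 0.309888
t4 = 3.046291 − 0.309888·(3.046291 − 2.755668) / (0.309888 − (-1.376293)) = 3.046291 − (0.090061)/(1.686181) = 2.992880

2.7557, 3.0463, 2.9929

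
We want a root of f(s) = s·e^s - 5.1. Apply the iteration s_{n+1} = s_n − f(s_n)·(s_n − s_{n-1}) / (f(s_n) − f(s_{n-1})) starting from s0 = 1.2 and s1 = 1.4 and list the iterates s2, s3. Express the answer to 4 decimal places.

f(1.2) = -1.115860, f(1.4) = 0.577280
s2 = 1.400000 − 0.577280·(1.400000 − 1.200000) / (0.577280 − (-1.115860)) = 1.400000 − (0.115456)/(1.693140) = 1.331810
f(1.331810) = -0.055250
s3 = 1.331810 − (-0.055250)·(1.331810 − 1.400000) / (-0.055250 − 0.577280) = 1.331810 − (0.003768)/(-0.632530) = 1.337766

1.3318, 1.3378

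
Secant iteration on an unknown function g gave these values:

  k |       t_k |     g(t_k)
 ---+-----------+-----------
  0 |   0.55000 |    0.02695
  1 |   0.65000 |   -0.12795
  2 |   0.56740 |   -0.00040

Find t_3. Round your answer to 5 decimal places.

0.56714

t_3 = 0.56740 − (-0.00040)·(0.56740 − 0.65000) / (-0.00040 − (-0.12795))
   = 0.56740 − (0.0000330)/(0.1275500) = 0.5671410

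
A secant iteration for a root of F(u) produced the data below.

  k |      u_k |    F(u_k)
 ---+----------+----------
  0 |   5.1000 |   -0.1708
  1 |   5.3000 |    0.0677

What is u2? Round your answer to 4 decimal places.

u2 = 5.3000 − 0.0677·(5.3000 − 5.1000) / (0.0677 − (-0.1708))
   = 5.3000 − (0.013540)/(0.238500) = 5.243229

5.2432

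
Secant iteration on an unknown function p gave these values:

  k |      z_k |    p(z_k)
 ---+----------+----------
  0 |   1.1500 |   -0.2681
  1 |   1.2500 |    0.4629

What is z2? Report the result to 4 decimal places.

1.1867

z2 = 1.2500 − 0.4629·(1.2500 − 1.1500) / (0.4629 − (-0.2681))
   = 1.2500 − (0.046290)/(0.731000) = 1.186676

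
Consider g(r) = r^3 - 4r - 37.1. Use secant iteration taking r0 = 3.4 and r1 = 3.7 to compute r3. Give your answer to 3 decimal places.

3.733

g(3.4) = -11.39600, g(3.7) = -1.24700
r2 = 3.70000 − (-1.24700)·(3.70000 − 3.40000) / (-1.24700 − (-11.39600)) = 3.70000 − (-0.37410)/(10.14900) = 3.73686
g(3.73686) = 0.13456
r3 = 3.73686 − 0.13456·(3.73686 − 3.70000) / (0.13456 − (-1.24700)) = 3.73686 − (0.00496)/(1.38156) = 3.73327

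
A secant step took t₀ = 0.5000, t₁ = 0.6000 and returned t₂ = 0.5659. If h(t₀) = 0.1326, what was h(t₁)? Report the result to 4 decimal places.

-0.0686

The secant line through (0.5000, 0.1326) and (0.6000, h(t₁)) crosses zero at t₂ = 0.5659.
So (0.5000, 0.1326), (0.6000, h(t₁)), (0.5659, 0) are collinear:
h(t₁) = 0.1326 · (0.6000 − 0.5659) / (0.5000 − 0.5659) = 0.1326 · (0.034100)/(-0.065900) = -0.068614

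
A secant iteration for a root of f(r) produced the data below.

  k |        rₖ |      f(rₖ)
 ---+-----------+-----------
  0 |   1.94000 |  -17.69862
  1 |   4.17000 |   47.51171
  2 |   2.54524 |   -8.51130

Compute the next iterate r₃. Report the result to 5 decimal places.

r₃ = 2.54524 − (-8.51130)·(2.54524 − 4.17000) / (-8.51130 − 47.51171)
   = 2.54524 − (13.8288198)/(-56.0230100) = 2.7920818

2.79208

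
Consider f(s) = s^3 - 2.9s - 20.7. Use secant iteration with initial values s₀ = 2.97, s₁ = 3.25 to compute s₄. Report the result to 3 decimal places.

f(2.97) = -3.11493, f(3.25) = 4.20313
s₂ = 3.25000 − 4.20313·(3.25000 − 2.97000) / (4.20313 − (-3.11493)) = 3.25000 − (1.17688)/(7.31805) = 3.08918
f(3.08918) = -0.17843
s₃ = 3.08918 − (-0.17843)·(3.08918 − 3.25000) / (-0.17843 − 4.20313) = 3.08918 − (0.02869)/(-4.38155) = 3.09573
f(3.09573) = -0.00953
s₄ = 3.09573 − (-0.00953)·(3.09573 − 3.08918) / (-0.00953 − (-0.17843)) = 3.09573 − (-0.00006)/(0.16889) = 3.09610

3.096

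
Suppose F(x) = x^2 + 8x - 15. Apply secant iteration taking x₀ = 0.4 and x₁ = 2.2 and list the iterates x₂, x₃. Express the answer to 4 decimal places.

F(0.4) = -11.640000, F(2.2) = 7.440000
x₂ = 2.200000 − 7.440000·(2.200000 − 0.400000) / (7.440000 − (-11.640000)) = 2.200000 − (13.392000)/(19.080000) = 1.498113
F(1.498113) = -0.770751
x₃ = 1.498113 − (-0.770751)·(1.498113 − 2.200000) / (-0.770751 − 7.440000) = 1.498113 − (0.540980)/(-8.210751) = 1.564000

1.4981, 1.5640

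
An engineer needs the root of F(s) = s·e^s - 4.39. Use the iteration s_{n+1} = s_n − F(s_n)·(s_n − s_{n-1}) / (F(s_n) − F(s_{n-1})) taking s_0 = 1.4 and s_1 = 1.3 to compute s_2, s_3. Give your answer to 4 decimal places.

1.2581, 1.2536

F(1.4) = 1.287280, F(1.3) = 0.380086
s_2 = 1.300000 − 0.380086·(1.300000 − 1.400000) / (0.380086 − 1.287280) = 1.300000 − (-0.038009)/(-0.907194) = 1.258103
F(1.258103) = 0.036939
s_3 = 1.258103 − 0.036939·(1.258103 − 1.300000) / (0.036939 − 0.380086) = 1.258103 − (-0.001548)/(-0.343147) = 1.253593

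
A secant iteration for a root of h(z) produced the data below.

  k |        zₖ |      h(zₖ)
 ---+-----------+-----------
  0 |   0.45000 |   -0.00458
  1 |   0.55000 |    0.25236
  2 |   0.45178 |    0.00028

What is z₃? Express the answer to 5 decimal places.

0.45167

z₃ = 0.45178 − 0.00028·(0.45178 − 0.55000) / (0.00028 − 0.25236)
   = 0.45178 − (-0.0000275)/(-0.2520800) = 0.4516709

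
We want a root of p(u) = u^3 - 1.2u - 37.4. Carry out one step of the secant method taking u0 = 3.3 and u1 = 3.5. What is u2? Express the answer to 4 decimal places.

p(3.3) = -5.423000, p(3.5) = 1.275000
u2 = 3.500000 − 1.275000·(3.500000 − 3.300000) / (1.275000 − (-5.423000)) = 3.500000 − (0.255000)/(6.698000) = 3.461929

3.4619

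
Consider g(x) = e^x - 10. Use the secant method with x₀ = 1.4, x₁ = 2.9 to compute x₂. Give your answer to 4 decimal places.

2.0316

g(1.4) = -5.944800, g(2.9) = 8.174145
x₂ = 2.900000 − 8.174145·(2.900000 − 1.400000) / (8.174145 − (-5.944800)) = 2.900000 − (12.261218)/(14.118945) = 2.031577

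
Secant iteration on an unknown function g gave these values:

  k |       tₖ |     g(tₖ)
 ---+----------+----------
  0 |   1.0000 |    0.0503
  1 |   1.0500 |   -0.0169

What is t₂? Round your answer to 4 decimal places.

1.0374

t₂ = 1.0500 − (-0.0169)·(1.0500 − 1.0000) / (-0.0169 − 0.0503)
   = 1.0500 − (-0.000845)/(-0.067200) = 1.037426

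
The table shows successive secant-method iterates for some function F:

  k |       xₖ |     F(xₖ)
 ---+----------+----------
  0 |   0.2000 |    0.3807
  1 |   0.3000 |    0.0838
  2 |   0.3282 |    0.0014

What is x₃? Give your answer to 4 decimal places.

x₃ = 0.3282 − 0.0014·(0.3282 − 0.3000) / (0.0014 − 0.0838)
   = 0.3282 − (0.000039)/(-0.082400) = 0.328679

0.3287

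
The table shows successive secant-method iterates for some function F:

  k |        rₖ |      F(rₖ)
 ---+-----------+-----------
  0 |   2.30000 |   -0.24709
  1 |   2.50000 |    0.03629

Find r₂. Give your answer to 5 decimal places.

2.47439

r₂ = 2.50000 − 0.03629·(2.50000 − 2.30000) / (0.03629 − (-0.24709))
   = 2.50000 − (0.0072580)/(0.2833800) = 2.4743877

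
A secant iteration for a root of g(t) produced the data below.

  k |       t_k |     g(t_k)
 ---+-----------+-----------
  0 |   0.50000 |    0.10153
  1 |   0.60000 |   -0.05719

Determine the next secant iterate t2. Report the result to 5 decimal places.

t2 = 0.60000 − (-0.05719)·(0.60000 − 0.50000) / (-0.05719 − 0.10153)
   = 0.60000 − (-0.0057190)/(-0.1587200) = 0.5639680

0.56397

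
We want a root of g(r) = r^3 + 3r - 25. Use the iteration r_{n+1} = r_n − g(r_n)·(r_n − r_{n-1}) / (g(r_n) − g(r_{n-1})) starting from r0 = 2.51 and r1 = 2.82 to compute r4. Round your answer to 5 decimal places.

2.58376

g(2.51) = -1.6567490, g(2.82) = 5.8857680
r2 = 2.8200000 − 5.8857680·(2.8200000 − 2.5100000) / (5.8857680 − (-1.6567490)) = 2.8200000 − (1.8245881)/(7.5425170) = 2.5780929
g(2.5780929) = -0.1302634
r3 = 2.5780929 − (-0.1302634)·(2.5780929 − 2.8200000) / (-0.1302634 − 5.8857680) = 2.5780929 − (0.0315116)/(-6.0160314) = 2.5833309
g(2.5833309) = -0.0098942
r4 = 2.5833309 − (-0.0098942)·(2.5833309 − 2.5780929) / (-0.0098942 − (-0.1302634)) = 2.5833309 − (-0.0000518)/(0.1203692) = 2.5837614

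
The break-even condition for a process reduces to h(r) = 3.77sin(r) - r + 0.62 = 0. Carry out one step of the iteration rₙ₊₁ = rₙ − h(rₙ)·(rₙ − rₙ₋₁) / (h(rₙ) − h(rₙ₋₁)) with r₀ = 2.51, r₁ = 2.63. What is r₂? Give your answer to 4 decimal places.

2.5906

h(2.51) = 0.335925, h(2.63) = -0.164334
r₂ = 2.630000 − (-0.164334)·(2.630000 − 2.510000) / (-0.164334 − 0.335925) = 2.630000 − (-0.019720)/(-0.500258) = 2.590580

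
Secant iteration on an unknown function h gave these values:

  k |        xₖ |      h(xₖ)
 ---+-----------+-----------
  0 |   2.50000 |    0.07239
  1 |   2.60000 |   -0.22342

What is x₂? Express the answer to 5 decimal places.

x₂ = 2.60000 − (-0.22342)·(2.60000 − 2.50000) / (-0.22342 − 0.07239)
   = 2.60000 − (-0.0223420)/(-0.2958100) = 2.5244718

2.52447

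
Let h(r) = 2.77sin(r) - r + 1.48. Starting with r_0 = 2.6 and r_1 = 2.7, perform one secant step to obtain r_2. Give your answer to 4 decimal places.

2.6895

h(2.6) = 0.307939, h(2.7) = -0.036158
r_2 = 2.700000 − (-0.036158)·(2.700000 − 2.600000) / (-0.036158 − 0.307939) = 2.700000 − (-0.003616)/(-0.344097) = 2.689492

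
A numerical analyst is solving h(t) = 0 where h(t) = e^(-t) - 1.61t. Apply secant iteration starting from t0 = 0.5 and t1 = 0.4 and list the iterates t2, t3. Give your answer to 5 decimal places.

h(0.5) = -0.1984693, h(0.4) = 0.0263200
t2 = 0.4000000 − 0.0263200·(0.4000000 − 0.5000000) / (0.0263200 − (-0.1984693)) = 0.4000000 − (-0.0026320)/(0.2247894) = 0.4117088
h(0.4117088) = -0.0003339
t3 = 0.4117088 − (-0.0003339)·(0.4117088 − 0.4000000) / (-0.0003339 − 0.0263200) = 0.4117088 − (-0.0000039)/(-0.0266539) = 0.4115621

0.41171, 0.41156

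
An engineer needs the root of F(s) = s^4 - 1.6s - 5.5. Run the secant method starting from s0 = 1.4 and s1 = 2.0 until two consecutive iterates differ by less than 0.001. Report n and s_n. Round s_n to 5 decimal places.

n = 6, s_n = 1.69263

F(1.4) = -3.8984000, F(2.0) = 7.3000000
s2 = 2.0000000 − 7.3000000·(0.6000000)/(11.1984000) = 1.6088727;  |Δ| = 0.3911273
F(1.6088727) = -1.3740124
s3 = 1.6088727 − (-1.3740124)·(-0.3911273)/(-8.6740124) = 1.6708295;  |Δ| = 0.0619568
F(1.6708295) = -0.3798997
s4 = 1.6708295 − (-0.3798997)·(0.0619568)/(0.9941127) = 1.6945062;  |Δ| = 0.0236767
F(1.6945062) = 0.0334483
s5 = 1.6945062 − 0.0334483·(0.0236767)/(0.4133479) = 1.6925903;  |Δ| = 0.0019159
F(1.6925903) = -0.0007111
s6 = 1.6925903 − (-0.0007111)·(-0.0019159)/(-0.0341594) = 1.6926302;  |Δ| = 0.0000399
|s6 − s5| = 0.0000399 < 0.001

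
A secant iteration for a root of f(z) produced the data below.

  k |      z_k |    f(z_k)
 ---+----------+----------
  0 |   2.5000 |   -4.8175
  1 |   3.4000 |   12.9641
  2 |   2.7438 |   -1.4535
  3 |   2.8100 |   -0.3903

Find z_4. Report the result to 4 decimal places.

2.8343

z_4 = 2.8100 − (-0.3903)·(2.8100 − 2.7438) / (-0.3903 − (-1.4535))
   = 2.8100 − (-0.025838)/(1.063200) = 2.834302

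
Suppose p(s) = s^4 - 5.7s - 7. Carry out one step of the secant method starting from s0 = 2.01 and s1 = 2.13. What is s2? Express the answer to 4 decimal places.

2.0816

p(2.01) = -2.134592, p(2.13) = 1.442462
s2 = 2.130000 − 1.442462·(2.130000 − 2.010000) / (1.442462 − (-2.134592)) = 2.130000 − (0.173095)/(3.577054) = 2.081610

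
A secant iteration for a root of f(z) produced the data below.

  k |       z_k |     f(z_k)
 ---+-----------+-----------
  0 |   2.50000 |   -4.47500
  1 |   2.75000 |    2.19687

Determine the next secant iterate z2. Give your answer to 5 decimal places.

z2 = 2.75000 − 2.19687·(2.75000 − 2.50000) / (2.19687 − (-4.47500))
   = 2.75000 − (0.5492175)/(6.6718700) = 2.6676816

2.66768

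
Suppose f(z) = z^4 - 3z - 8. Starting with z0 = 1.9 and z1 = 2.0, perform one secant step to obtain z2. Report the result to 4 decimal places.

1.9250

f(1.9) = -0.667900, f(2.0) = 2.000000
z2 = 2.000000 − 2.000000·(2.000000 − 1.900000) / (2.000000 − (-0.667900)) = 2.000000 − (0.200000)/(2.667900) = 1.925035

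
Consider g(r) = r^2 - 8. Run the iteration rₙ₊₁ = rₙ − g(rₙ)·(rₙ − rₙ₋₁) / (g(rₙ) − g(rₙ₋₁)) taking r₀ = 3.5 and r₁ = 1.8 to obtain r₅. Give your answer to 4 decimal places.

g(3.5) = 4.250000, g(1.8) = -4.760000
r₂ = 1.800000 − (-4.760000)·(1.800000 − 3.500000) / (-4.760000 − 4.250000) = 1.800000 − (8.092000)/(-9.010000) = 2.698113
g(2.698113) = -0.720185
r₃ = 2.698113 − (-0.720185)·(2.698113 − 1.800000) / (-0.720185 − (-4.760000)) = 2.698113 − (-0.646808)/(4.039815) = 2.858221
g(2.858221) = 0.169430
r₄ = 2.858221 − 0.169430·(2.858221 − 2.698113) / (0.169430 − (-0.720185)) = 2.858221 − (0.027127)/(0.889615) = 2.827728
g(2.827728) = -0.003952
r₅ = 2.827728 − (-0.003952)·(2.827728 − 2.858221) / (-0.003952 − 0.169430) = 2.827728 − (0.000121)/(-0.173382) = 2.828423

2.8284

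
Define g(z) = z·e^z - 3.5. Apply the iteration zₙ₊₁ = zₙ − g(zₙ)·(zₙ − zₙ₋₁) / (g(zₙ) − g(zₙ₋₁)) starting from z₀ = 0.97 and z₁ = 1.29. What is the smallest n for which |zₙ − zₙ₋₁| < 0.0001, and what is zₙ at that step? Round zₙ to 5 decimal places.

n = 5, zₙ = 1.13029

g(0.97) = -0.9411939, g(1.29) = 1.1862947
z₂ = 1.2900000 − 1.1862947·(0.3200000)/(2.1274885) = 1.1115669;  |Δ| = 0.1784331
g(1.1115669) = -0.1218183
z₃ = 1.1115669 − (-0.1218183)·(-0.1784331)/(-1.3081129) = 1.1281836;  |Δ| = 0.0166166
g(1.1281836) = -0.0138694
z₄ = 1.1281836 − (-0.0138694)·(0.0166166)/(0.1079489) = 1.1303185;  |Δ| = 0.0021349
g(1.1303185) = 0.0001923
z₅ = 1.1303185 − 0.0001923·(0.0021349)/(0.0140616) = 1.1302893;  |Δ| = 0.0000292
|z₅ − z₄| = 0.0000292 < 0.0001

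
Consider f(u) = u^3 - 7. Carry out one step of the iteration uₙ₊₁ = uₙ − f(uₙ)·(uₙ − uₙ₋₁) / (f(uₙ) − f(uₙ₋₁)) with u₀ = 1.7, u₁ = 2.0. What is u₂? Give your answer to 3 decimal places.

1.903

f(1.7) = -2.08700, f(2.0) = 1.00000
u₂ = 2.00000 − 1.00000·(2.00000 − 1.70000) / (1.00000 − (-2.08700)) = 2.00000 − (0.30000)/(3.08700) = 1.90282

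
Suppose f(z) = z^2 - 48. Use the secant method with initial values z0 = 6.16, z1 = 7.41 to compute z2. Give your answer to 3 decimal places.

6.901

f(6.16) = -10.05440, f(7.41) = 6.90810
z2 = 7.41000 − 6.90810·(7.41000 − 6.16000) / (6.90810 − (-10.05440)) = 7.41000 − (8.63513)/(16.96250) = 6.90093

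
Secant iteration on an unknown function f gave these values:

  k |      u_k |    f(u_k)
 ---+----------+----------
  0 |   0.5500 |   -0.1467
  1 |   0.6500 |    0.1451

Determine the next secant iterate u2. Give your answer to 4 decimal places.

0.6003

u2 = 0.6500 − 0.1451·(0.6500 − 0.5500) / (0.1451 − (-0.1467))
   = 0.6500 − (0.014510)/(0.291800) = 0.600274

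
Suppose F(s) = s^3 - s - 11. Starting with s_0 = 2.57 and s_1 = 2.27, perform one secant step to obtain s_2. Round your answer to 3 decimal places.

F(2.57) = 3.40459, F(2.27) = -1.57292
s_2 = 2.27000 − (-1.57292)·(2.27000 − 2.57000) / (-1.57292 − 3.40459) = 2.27000 − (0.47188)/(-4.97751) = 2.36480

2.365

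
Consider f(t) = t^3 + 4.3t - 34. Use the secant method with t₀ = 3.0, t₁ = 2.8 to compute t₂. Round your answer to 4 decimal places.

f(3.0) = 5.900000, f(2.8) = -0.008000
t₂ = 2.800000 − (-0.008000)·(2.800000 − 3.000000) / (-0.008000 − 5.900000) = 2.800000 − (0.001600)/(-5.908000) = 2.800271

2.8003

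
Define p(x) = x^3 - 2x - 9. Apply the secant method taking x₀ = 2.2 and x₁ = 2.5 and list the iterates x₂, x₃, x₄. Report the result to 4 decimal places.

2.3886, 2.3980, 2.3984

p(2.2) = -2.752000, p(2.5) = 1.625000
x₂ = 2.500000 − 1.625000·(2.500000 − 2.200000) / (1.625000 − (-2.752000)) = 2.500000 − (0.487500)/(4.377000) = 2.388622
p(2.388622) = -0.148920
x₃ = 2.388622 − (-0.148920)·(2.388622 − 2.500000) / (-0.148920 − 1.625000) = 2.388622 − (0.016586)/(-1.773920) = 2.397972
p(2.397972) = -0.006951
x₄ = 2.397972 − (-0.006951)·(2.397972 − 2.388622) / (-0.006951 − (-0.148920)) = 2.397972 − (-0.000065)/(0.141969) = 2.398430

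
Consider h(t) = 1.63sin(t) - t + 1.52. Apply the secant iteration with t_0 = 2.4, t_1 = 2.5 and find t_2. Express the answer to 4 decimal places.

h(2.4) = 0.221005, h(2.5) = -0.004490
t_2 = 2.500000 − (-0.004490)·(2.500000 − 2.400000) / (-0.004490 − 0.221005) = 2.500000 − (-0.000449)/(-0.225495) = 2.498009

2.4980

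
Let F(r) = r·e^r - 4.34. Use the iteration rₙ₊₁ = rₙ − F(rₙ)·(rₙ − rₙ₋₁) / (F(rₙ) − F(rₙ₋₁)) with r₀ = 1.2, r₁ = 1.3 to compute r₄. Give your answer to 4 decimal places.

F(1.2) = -0.355860, F(1.3) = 0.430086
r₂ = 1.300000 − 0.430086·(1.300000 − 1.200000) / (0.430086 − (-0.355860)) = 1.300000 − (0.043009)/(0.785945) = 1.245278
F(1.245278) = -0.014029
r₃ = 1.245278 − (-0.014029)·(1.245278 − 1.300000) / (-0.014029 − 0.430086) = 1.245278 − (0.000768)/(-0.444115) = 1.247007
F(1.247007) = -0.000529
r₄ = 1.247007 − (-0.000529)·(1.247007 − 1.245278) / (-0.000529 − (-0.014029)) = 1.247007 − (-0.000001)/(0.013500) = 1.247074

1.2471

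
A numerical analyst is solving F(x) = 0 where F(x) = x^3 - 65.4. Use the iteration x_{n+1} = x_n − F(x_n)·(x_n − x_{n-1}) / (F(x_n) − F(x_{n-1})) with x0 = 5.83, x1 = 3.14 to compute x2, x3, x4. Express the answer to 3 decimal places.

F(5.83) = 132.75529, F(3.14) = -34.44086
x2 = 3.14000 − (-34.44086)·(3.14000 − 5.83000) / (-34.44086 − 132.75529) = 3.14000 − (92.64590)/(-167.19614) = 3.69412
F(3.69412) = -14.98831
x3 = 3.69412 − (-14.98831)·(3.69412 − 3.14000) / (-14.98831 − (-34.44086)) = 3.69412 − (-8.30525)/(19.45255) = 4.12106
F(4.12106) = 4.58874
x4 = 4.12106 − 4.58874·(4.12106 − 3.69412) / (4.58874 − (-14.98831)) = 4.12106 − (1.95916)/(19.57705) = 4.02099

3.694, 4.121, 4.021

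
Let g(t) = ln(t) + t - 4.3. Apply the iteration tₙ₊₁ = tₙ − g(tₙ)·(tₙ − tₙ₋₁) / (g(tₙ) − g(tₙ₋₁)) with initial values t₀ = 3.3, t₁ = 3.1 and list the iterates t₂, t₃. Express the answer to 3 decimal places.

3.152, 3.152

g(3.3) = 0.19392, g(3.1) = -0.06860
t₂ = 3.10000 − (-0.06860)·(3.10000 − 3.30000) / (-0.06860 − 0.19392) = 3.10000 − (0.01372)/(-0.26252) = 3.15226
g(3.15226) = 0.00038
t₃ = 3.15226 − 0.00038·(3.15226 − 3.10000) / (0.00038 − (-0.06860)) = 3.15226 − (0.00002)/(0.06898) = 3.15197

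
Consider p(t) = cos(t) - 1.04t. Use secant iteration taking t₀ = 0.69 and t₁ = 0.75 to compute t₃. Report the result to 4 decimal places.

0.7218

p(0.69) = 0.053646, p(0.75) = -0.048311
t₂ = 0.750000 − (-0.048311)·(0.750000 − 0.690000) / (-0.048311 − 0.053646) = 0.750000 − (-0.002899)/(-0.101957) = 0.721570
p(0.721570) = 0.000337
t₃ = 0.721570 − 0.000337·(0.721570 − 0.750000) / (0.000337 − (-0.048311)) = 0.721570 − (-0.000010)/(0.048648) = 0.721767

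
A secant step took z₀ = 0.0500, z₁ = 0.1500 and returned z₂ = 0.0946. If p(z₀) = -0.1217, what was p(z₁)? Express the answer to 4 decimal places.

The secant line through (0.0500, -0.1217) and (0.1500, p(z₁)) crosses zero at z₂ = 0.0946.
So (0.0500, -0.1217), (0.1500, p(z₁)), (0.0946, 0) are collinear:
p(z₁) = -0.1217 · (0.1500 − 0.0946) / (0.0500 − 0.0946) = -0.1217 · (0.055400)/(-0.044600) = 0.151170

0.1512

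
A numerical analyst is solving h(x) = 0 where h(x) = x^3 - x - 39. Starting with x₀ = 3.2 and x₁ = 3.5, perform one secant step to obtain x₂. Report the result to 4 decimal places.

h(3.2) = -9.432000, h(3.5) = 0.375000
x₂ = 3.500000 − 0.375000·(3.500000 − 3.200000) / (0.375000 − (-9.432000)) = 3.500000 − (0.112500)/(9.807000) = 3.488529

3.4885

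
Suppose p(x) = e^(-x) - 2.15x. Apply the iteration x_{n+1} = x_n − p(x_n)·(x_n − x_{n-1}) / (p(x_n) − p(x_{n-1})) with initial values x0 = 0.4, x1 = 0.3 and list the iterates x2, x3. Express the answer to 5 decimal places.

0.33356, 0.33329

p(0.4) = -0.1896800, p(0.3) = 0.0958182
x2 = 0.3000000 − 0.0958182·(0.3000000 − 0.4000000) / (0.0958182 − (-0.1896800)) = 0.3000000 − (-0.0095818)/(0.2854982) = 0.3335618
p(0.3335618) = -0.0007901
x3 = 0.3335618 − (-0.0007901)·(0.3335618 − 0.3000000) / (-0.0007901 − 0.0958182) = 0.3335618 − (-0.0000265)/(-0.0966084) = 0.3332873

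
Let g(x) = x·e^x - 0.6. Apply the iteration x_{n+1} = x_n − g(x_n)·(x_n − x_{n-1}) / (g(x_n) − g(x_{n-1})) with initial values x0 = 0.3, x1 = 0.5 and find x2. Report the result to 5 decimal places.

g(0.3) = -0.1950424, g(0.5) = 0.2243606
x2 = 0.5000000 − 0.2243606·(0.5000000 − 0.3000000) / (0.2243606 − (-0.1950424)) = 0.5000000 − (0.0448721)/(0.4194030) = 0.3930095

0.39301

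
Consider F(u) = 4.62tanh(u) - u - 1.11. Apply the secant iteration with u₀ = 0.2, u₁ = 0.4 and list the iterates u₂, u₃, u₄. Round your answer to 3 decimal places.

0.324, 0.320, 0.320

F(0.2) = -0.39813, F(0.4) = 0.24536
u₂ = 0.40000 − 0.24536·(0.40000 − 0.20000) / (0.24536 − (-0.39813)) = 0.40000 − (0.04907)/(0.64349) = 0.32374
F(0.32374) = 0.01179
u₃ = 0.32374 − 0.01179·(0.32374 − 0.40000) / (0.01179 − 0.24536) = 0.32374 − (-0.00090)/(-0.23358) = 0.31989
F(0.31989) = -0.00042
u₄ = 0.31989 − (-0.00042)·(0.31989 − 0.32374) / (-0.00042 − 0.01179) = 0.31989 − (0.00000)/(-0.01221) = 0.32002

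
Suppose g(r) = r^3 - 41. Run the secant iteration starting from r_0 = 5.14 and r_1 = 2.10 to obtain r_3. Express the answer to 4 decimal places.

3.8050

g(5.14) = 94.796744, g(2.10) = -31.739000
r_2 = 2.100000 − (-31.739000)·(2.100000 − 5.140000) / (-31.739000 − 94.796744) = 2.100000 − (96.486560)/(-126.535744) = 2.862524
g(2.862524) = -17.544350
r_3 = 2.862524 − (-17.544350)·(2.862524 − 2.100000) / (-17.544350 − (-31.739000)) = 2.862524 − (-13.377990)/(14.194650) = 3.804991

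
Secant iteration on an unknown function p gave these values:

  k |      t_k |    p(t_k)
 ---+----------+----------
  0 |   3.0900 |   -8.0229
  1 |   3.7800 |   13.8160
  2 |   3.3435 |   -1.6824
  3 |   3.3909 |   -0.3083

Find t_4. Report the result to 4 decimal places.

t_4 = 3.3909 − (-0.3083)·(3.3909 − 3.3435) / (-0.3083 − (-1.6824))
   = 3.3909 − (-0.014613)/(1.374100) = 3.401535

3.4015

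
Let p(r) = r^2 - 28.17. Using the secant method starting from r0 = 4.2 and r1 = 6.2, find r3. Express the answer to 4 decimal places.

5.3001

p(4.2) = -10.530000, p(6.2) = 10.270000
r2 = 6.200000 − 10.270000·(6.200000 − 4.200000) / (10.270000 − (-10.530000)) = 6.200000 − (20.540000)/(20.800000) = 5.212500
p(5.212500) = -0.999844
r3 = 5.212500 − (-0.999844)·(5.212500 − 6.200000) / (-0.999844 − 10.270000) = 5.212500 − (0.987346)/(-11.269844) = 5.300110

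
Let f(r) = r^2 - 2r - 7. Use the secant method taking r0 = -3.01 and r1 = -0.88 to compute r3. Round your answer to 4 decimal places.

-1.8684

f(-3.01) = 8.080100, f(-0.88) = -4.465600
r2 = -0.880000 − (-4.465600)·(-0.880000 − (-3.010000)) / (-4.465600 − 8.080100) = -0.880000 − (-9.511728)/(-12.545700) = -1.638166
f(-1.638166) = -1.040078
r3 = -1.638166 − (-1.040078)·(-1.638166 − (-0.880000)) / (-1.040078 − (-4.465600)) = -1.638166 − (0.788552)/(3.425522) = -1.868366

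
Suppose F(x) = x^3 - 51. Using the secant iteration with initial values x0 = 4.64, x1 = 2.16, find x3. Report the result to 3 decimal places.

3.971

F(4.64) = 48.89734, F(2.16) = -40.92230
x2 = 2.16000 − (-40.92230)·(2.16000 − 4.64000) / (-40.92230 − 48.89734) = 2.16000 − (101.48731)/(-89.81965) = 3.28990
F(3.28990) = -15.39192
x3 = 3.28990 − (-15.39192)·(3.28990 − 2.16000) / (-15.39192 − (-40.92230)) = 3.28990 − (-17.39135)/(25.53038) = 3.97110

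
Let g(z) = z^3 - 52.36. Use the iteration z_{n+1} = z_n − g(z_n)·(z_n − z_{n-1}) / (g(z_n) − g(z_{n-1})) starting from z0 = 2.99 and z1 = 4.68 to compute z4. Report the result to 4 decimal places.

3.7431

g(2.99) = -25.629101, g(4.68) = 50.143232
z2 = 4.680000 − 50.143232·(4.680000 − 2.990000) / (50.143232 − (-25.629101)) = 4.680000 − (84.742062)/(75.772333) = 3.561623
g(3.561623) = -7.180262
z3 = 3.561623 − (-7.180262)·(3.561623 − 4.680000) / (-7.180262 − 50.143232) = 3.561623 − (8.030242)/(-57.323494) = 3.701709
g(3.701709) = -1.636777
z4 = 3.701709 − (-1.636777)·(3.701709 − 3.561623) / (-1.636777 − (-7.180262)) = 3.701709 − (-0.229290)/(5.543485) = 3.743071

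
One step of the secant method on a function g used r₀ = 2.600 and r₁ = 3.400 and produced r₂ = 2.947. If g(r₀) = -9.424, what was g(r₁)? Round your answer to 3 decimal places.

The secant line through (2.600, -9.424) and (3.400, g(r₁)) crosses zero at r₂ = 2.947.
So (2.600, -9.424), (3.400, g(r₁)), (2.947, 0) are collinear:
g(r₁) = -9.424 · (3.400 − 2.947) / (2.600 − 2.947) = -9.424 · (0.45300)/(-0.34700) = 12.30280

12.303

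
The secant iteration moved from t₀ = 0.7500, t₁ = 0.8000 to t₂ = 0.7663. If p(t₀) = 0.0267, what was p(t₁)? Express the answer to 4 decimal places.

-0.0552

The secant line through (0.7500, 0.0267) and (0.8000, p(t₁)) crosses zero at t₂ = 0.7663.
So (0.7500, 0.0267), (0.8000, p(t₁)), (0.7663, 0) are collinear:
p(t₁) = 0.0267 · (0.8000 − 0.7663) / (0.7500 − 0.7663) = 0.0267 · (0.033700)/(-0.016300) = -0.055202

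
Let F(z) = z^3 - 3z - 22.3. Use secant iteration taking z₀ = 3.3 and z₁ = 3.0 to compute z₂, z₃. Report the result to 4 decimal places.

F(3.3) = 3.737000, F(3.0) = -4.300000
z₂ = 3.000000 − (-4.300000)·(3.000000 − 3.300000) / (-4.300000 − 3.737000) = 3.000000 − (1.290000)/(-8.037000) = 3.160508
F(3.160508) = -0.211817
z₃ = 3.160508 − (-0.211817)·(3.160508 − 3.000000) / (-0.211817 − (-4.300000)) = 3.160508 − (-0.033998)/(4.088183) = 3.168824

3.1605, 3.1688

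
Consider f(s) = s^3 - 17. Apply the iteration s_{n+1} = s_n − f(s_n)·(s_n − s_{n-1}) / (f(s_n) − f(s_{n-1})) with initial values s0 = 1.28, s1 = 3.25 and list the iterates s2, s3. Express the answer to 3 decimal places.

f(1.28) = -14.90285, f(3.25) = 17.32812
s2 = 3.25000 − 17.32812·(3.25000 − 1.28000) / (17.32812 − (-14.90285)) = 3.25000 − (34.13641)/(32.23097) = 2.19088
f(2.19088) = -6.48385
s3 = 2.19088 − (-6.48385)·(2.19088 − 3.25000) / (-6.48385 − 17.32812) = 2.19088 − (6.86716)/(-23.81197) = 2.47927

2.191, 2.479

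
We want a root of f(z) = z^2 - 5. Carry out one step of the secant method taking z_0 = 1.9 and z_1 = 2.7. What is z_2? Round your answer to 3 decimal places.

2.202

f(1.9) = -1.39000, f(2.7) = 2.29000
z_2 = 2.70000 − 2.29000·(2.70000 − 1.90000) / (2.29000 − (-1.39000)) = 2.70000 − (1.83200)/(3.68000) = 2.20217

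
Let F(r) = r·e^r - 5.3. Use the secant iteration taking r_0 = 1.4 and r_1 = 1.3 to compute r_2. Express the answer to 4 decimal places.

1.3584

F(1.4) = 0.377280, F(1.3) = -0.529914
r_2 = 1.300000 − (-0.529914)·(1.300000 − 1.400000) / (-0.529914 − 0.377280) = 1.300000 − (0.052991)/(-0.907194) = 1.358412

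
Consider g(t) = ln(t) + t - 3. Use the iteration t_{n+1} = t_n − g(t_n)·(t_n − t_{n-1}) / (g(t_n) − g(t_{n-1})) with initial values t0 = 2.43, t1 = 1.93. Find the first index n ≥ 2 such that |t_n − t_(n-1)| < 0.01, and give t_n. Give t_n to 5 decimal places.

n = 3, t_n = 2.20803

g(2.43) = 0.3178913, g(1.93) = -0.4124800
t2 = 1.9300000 − (-0.4124800)·(-0.5000000)/(-0.7303713) = 2.2123769;  |Δ| = 0.2823769
g(2.2123769) = 0.0064444
t3 = 2.2123769 − 0.0064444·(0.2823769)/(0.4189244) = 2.2080331;  |Δ| = 0.0043439
|t3 − t2| = 0.0043439 < 0.01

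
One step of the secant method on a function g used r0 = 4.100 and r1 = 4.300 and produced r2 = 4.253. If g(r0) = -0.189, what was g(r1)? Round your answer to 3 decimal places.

0.058

The secant line through (4.100, -0.189) and (4.300, g(r1)) crosses zero at r2 = 4.253.
So (4.100, -0.189), (4.300, g(r1)), (4.253, 0) are collinear:
g(r1) = -0.189 · (4.300 − 4.253) / (4.100 − 4.253) = -0.189 · (0.04700)/(-0.15300) = 0.05806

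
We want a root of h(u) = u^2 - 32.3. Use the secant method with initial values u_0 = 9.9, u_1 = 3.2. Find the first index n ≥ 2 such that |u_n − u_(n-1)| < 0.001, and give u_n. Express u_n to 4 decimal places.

h(9.9) = 65.710000, h(3.2) = -22.060000
u_2 = 3.200000 − (-22.060000)·(-6.700000)/(-87.770000) = 4.883969;  |Δ| = 1.683969
h(4.883969) = -8.446842
u_3 = 4.883969 − (-8.446842)·(1.683969)/(13.613158) = 5.928857;  |Δ| = 1.044888
h(5.928857) = 2.851350
u_4 = 5.928857 − 2.851350·(1.044888)/(11.298192) = 5.665157;  |Δ| = 0.263701
h(5.665157) = -0.206000
u_5 = 5.665157 − (-0.206000)·(-0.263701)/(-3.057350) = 5.682924;  |Δ| = 0.017768
h(5.682924) = -0.004370
u_6 = 5.682924 − (-0.004370)·(0.017768)/(0.201630) = 5.683310;  |Δ| = 0.000385
|u_6 − u_5| = 0.000385 < 0.001

n = 6, u_n = 5.6833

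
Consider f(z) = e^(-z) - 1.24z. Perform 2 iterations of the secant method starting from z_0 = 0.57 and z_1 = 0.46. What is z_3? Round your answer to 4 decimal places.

f(0.57) = -0.141275, f(0.46) = 0.060884
z_2 = 0.460000 − 0.060884·(0.460000 − 0.570000) / (0.060884 − (-0.141275)) = 0.460000 − (-0.006697)/(0.202158) = 0.493129
f(0.493129) = -0.000767
z_3 = 0.493129 − (-0.000767)·(0.493129 − 0.460000) / (-0.000767 − 0.060884) = 0.493129 − (-0.000025)/(-0.061650) = 0.492717

0.4927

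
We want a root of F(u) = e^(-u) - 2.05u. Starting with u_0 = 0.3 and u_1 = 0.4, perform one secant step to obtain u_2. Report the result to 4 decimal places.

0.3457

F(0.3) = 0.125818, F(0.4) = -0.149680
u_2 = 0.400000 − (-0.149680)·(0.400000 − 0.300000) / (-0.149680 − 0.125818) = 0.400000 − (-0.014968)/(-0.275498) = 0.345669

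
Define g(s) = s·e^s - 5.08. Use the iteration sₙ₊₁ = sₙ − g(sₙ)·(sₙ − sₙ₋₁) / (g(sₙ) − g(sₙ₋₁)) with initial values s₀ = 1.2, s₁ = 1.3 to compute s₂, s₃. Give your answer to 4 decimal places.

g(1.2) = -1.095860, g(1.3) = -0.309914
s₂ = 1.300000 − (-0.309914)·(1.300000 − 1.200000) / (-0.309914 − (-1.095860)) = 1.300000 − (-0.030991)/(0.785945) = 1.339432
g(1.339432) = 0.032445
s₃ = 1.339432 − 0.032445·(1.339432 − 1.300000) / (0.032445 − (-0.309914)) = 1.339432 − (0.001279)/(0.342359) = 1.335695

1.3394, 1.3357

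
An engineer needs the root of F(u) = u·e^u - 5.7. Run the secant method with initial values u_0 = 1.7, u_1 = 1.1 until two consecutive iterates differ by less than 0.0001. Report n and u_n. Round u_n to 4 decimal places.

F(1.7) = 3.605711, F(1.1) = -2.395417
u_2 = 1.100000 − (-2.395417)·(-0.600000)/(-6.001128) = 1.339497;  |Δ| = 0.239497
F(1.339497) = -0.586978
u_3 = 1.339497 − (-0.586978)·(0.239497)/(1.808440) = 1.417232;  |Δ| = 0.077735
F(1.417232) = 0.147051
u_4 = 1.417232 − 0.147051·(0.077735)/(0.734028) = 1.401659;  |Δ| = 0.015573
F(1.401659) = -0.006556
u_5 = 1.401659 − (-0.006556)·(-0.015573)/(-0.153607) = 1.402324;  |Δ| = 0.000665
F(1.402324) = -0.000069
u_6 = 1.402324 − (-0.000069)·(0.000665)/(0.006487) = 1.402331;  |Δ| = 0.000007
|u_6 − u_5| = 0.000007 < 0.0001

n = 6, u_n = 1.4023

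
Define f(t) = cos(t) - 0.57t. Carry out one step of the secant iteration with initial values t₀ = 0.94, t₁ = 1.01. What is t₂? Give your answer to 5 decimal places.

0.97863

f(0.94) = 0.0539880, f(1.01) = -0.0438393
t₂ = 1.0100000 − (-0.0438393)·(1.0100000 − 0.9400000) / (-0.0438393 − 0.0539880) = 1.0100000 − (-0.0030687)/(-0.0978273) = 0.9786310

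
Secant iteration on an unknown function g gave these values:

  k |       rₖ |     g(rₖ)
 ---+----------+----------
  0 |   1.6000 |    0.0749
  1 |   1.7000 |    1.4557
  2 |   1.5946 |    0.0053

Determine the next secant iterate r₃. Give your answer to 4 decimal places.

1.5942

r₃ = 1.5946 − 0.0053·(1.5946 − 1.7000) / (0.0053 − 1.4557)
   = 1.5946 − (-0.000559)/(-1.450400) = 1.594215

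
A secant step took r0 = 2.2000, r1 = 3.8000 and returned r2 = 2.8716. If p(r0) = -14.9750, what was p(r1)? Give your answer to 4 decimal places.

20.7010

The secant line through (2.2000, -14.9750) and (3.8000, p(r1)) crosses zero at r2 = 2.8716.
So (2.2000, -14.9750), (3.8000, p(r1)), (2.8716, 0) are collinear:
p(r1) = -14.9750 · (3.8000 − 2.8716) / (2.2000 − 2.8716) = -14.9750 · (0.928400)/(-0.671600) = 20.700998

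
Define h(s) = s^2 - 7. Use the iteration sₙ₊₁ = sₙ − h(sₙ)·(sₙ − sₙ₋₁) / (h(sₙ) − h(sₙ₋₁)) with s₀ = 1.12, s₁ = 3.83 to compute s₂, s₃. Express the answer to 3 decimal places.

h(1.12) = -5.74560, h(3.83) = 7.66890
s₂ = 3.83000 − 7.66890·(3.83000 − 1.12000) / (7.66890 − (-5.74560)) = 3.83000 − (20.78272)/(13.41450) = 2.28073
h(2.28073) = -1.79828
s₃ = 2.28073 − (-1.79828)·(2.28073 − 3.83000) / (-1.79828 − 7.66890) = 2.28073 − (2.78603)/(-9.46718) = 2.57501

2.281, 2.575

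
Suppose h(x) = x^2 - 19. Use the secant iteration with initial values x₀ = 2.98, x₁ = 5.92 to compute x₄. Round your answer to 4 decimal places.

h(2.98) = -10.119600, h(5.92) = 16.046400
x₂ = 5.920000 − 16.046400·(5.920000 − 2.980000) / (16.046400 − (-10.119600)) = 5.920000 − (47.176416)/(26.166000) = 4.117034
h(4.117034) = -2.050033
x₃ = 4.117034 − (-2.050033)·(4.117034 − 5.920000) / (-2.050033 − 16.046400) = 4.117034 − (3.696141)/(-18.096433) = 4.321281
h(4.321281) = -0.326534
x₄ = 4.321281 − (-0.326534)·(4.321281 − 4.117034) / (-0.326534 − (-2.050033)) = 4.321281 − (-0.066693)/(1.723500) = 4.359977

4.3600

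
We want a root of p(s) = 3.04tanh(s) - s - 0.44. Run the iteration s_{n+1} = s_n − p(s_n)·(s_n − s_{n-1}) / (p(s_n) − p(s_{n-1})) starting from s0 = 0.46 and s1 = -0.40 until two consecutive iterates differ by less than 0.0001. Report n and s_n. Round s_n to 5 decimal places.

p(0.46) = 0.4074560, p(-0.40) = -1.1950448
s2 = -0.4000000 − (-1.1950448)·(-0.8600000)/(-1.6025008) = 0.2413342;  |Δ| = 0.6413342
p(0.2413342) = 0.0384027
s3 = 0.2413342 − 0.0384027·(0.6413342)/(1.2334475) = 0.2213666;  |Δ| = 0.0199676
p(0.2213666) = 0.0008069
s4 = 0.2213666 − 0.0008069·(-0.0199676)/(-0.0375958) = 0.2209381;  |Δ| = 0.0004285
p(0.2209381) = -0.0000057
s5 = 0.2209381 − (-0.0000057)·(-0.0004285)/(-0.0008125) = 0.2209411;  |Δ| = 0.0000030
|s5 − s4| = 0.0000030 < 0.0001

n = 5, s_n = 0.22094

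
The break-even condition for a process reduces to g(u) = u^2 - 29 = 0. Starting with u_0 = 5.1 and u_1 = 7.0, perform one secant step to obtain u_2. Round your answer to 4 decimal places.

5.3471

g(5.1) = -2.990000, g(7.0) = 20.000000
u_2 = 7.000000 − 20.000000·(7.000000 − 5.100000) / (20.000000 − (-2.990000)) = 7.000000 − (38.000000)/(22.990000) = 5.347107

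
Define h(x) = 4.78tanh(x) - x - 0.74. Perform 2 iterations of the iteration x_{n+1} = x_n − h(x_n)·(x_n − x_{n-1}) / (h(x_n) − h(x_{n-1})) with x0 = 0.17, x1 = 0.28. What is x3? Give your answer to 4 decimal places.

h(0.17) = -0.105139, h(0.28) = 0.284486
x2 = 0.280000 − 0.284486·(0.280000 − 0.170000) / (0.284486 − (-0.105139)) = 0.280000 − (0.031293)/(0.389625) = 0.199683
h(0.199683) = 0.002315
x3 = 0.199683 − 0.002315·(0.199683 − 0.280000) / (0.002315 − 0.284486) = 0.199683 − (-0.000186)/(-0.282171) = 0.199024

0.1990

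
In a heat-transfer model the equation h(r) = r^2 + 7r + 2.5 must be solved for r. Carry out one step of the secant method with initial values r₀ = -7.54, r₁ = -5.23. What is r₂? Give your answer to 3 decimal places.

-6.401

h(-7.54) = 6.57160, h(-5.23) = -6.75710
r₂ = -5.23000 − (-6.75710)·(-5.23000 − (-7.54000)) / (-6.75710 − 6.57160) = -5.23000 − (-15.60890)/(-13.32870) = -6.40107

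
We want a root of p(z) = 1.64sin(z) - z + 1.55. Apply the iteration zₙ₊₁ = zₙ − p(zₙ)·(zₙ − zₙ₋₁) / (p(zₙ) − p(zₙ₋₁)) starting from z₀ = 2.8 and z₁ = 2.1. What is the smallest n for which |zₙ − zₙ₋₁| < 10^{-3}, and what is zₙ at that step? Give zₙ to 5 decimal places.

p(2.8) = -0.7006194, p(2.1) = 0.8656634
z₂ = 2.1000000 − 0.8656634·(-0.7000000)/(1.5662828) = 2.4868806;  |Δ| = 0.3868806
p(2.4868806) = 0.0617661
z₃ = 2.4868806 − 0.0617661·(0.3868806)/(-0.8038972) = 2.5166059;  |Δ| = 0.0297253
p(2.5166059) = -0.0070640
z₄ = 2.5166059 − (-0.0070640)·(0.0297253)/(-0.0688301) = 2.5135552;  |Δ| = 0.0030507
p(2.5135552) = 0.0000396
z₅ = 2.5135552 − 0.0000396·(-0.0030507)/(0.0071036) = 2.5135722;  |Δ| = 0.0000170
|z₅ − z₄| = 0.0000170 < 10^{-3}

n = 5, zₙ = 2.51357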